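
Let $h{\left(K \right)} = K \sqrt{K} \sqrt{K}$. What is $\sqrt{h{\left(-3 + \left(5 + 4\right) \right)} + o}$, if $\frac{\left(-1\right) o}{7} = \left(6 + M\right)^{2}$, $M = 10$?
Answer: $2 i \sqrt{439} \approx 41.905 i$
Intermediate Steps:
$h{\left(K \right)} = K^{2}$ ($h{\left(K \right)} = K^{\frac{3}{2}} \sqrt{K} = K^{2}$)
$o = -1792$ ($o = - 7 \left(6 + 10\right)^{2} = - 7 \cdot 16^{2} = \left(-7\right) 256 = -1792$)
$\sqrt{h{\left(-3 + \left(5 + 4\right) \right)} + o} = \sqrt{\left(-3 + \left(5 + 4\right)\right)^{2} - 1792} = \sqrt{\left(-3 + 9\right)^{2} - 1792} = \sqrt{6^{2} - 1792} = \sqrt{36 - 1792} = \sqrt{-1756} = 2 i \sqrt{439}$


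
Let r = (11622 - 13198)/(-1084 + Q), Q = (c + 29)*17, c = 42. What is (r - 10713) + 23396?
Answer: 1558433/123 ≈ 12670.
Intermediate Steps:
Q = 1207 (Q = (42 + 29)*17 = 71*17 = 1207)
r = -1576/123 (r = (11622 - 13198)/(-1084 + 1207) = -1576/123 ≈ -12.813)
(r - 10713) + 23396 = (-1576/123 - 10713) + 23396 = -1319275/123 + 23396 = 1558433/123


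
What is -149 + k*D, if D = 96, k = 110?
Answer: 10411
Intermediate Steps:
-149 + k*D = -149 + 110*96 = -149 + 10560 = 10411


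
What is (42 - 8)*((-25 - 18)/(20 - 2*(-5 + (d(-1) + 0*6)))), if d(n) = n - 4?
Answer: -731/20 ≈ -36.550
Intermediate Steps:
d(n) = -4 + n
(42 - 8)*((-25 - 18)/(20 - 2*(-5 + (d(-1) + 0*6)))) = (42 - 8)*((-25 - 18)/(20 - 2*(-5 + ((-4 - 1) + 0*6)))) = 34*(-43/(20 - 2*(-5 + (-5 + 0)))) = 34*(-43/(20 - 2*(-5 - 5))) = 34*(-43/(20 - 2*(-10))) = 34*(-43/(20 + 20)) = 34*(-43/40) = -731/20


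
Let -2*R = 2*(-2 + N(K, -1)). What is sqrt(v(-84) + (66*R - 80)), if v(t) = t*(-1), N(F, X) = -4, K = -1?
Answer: 20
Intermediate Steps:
v(t) = -t
R = 6 (R = -(-2 - 4) = -(-6) = -1/2*(-12) = 6)
sqrt(v(-84) + (66*R - 80)) = sqrt(-1*(-84) + (66*6 - 80)) = sqrt(84 + (396 - 80)) = sqrt(84 + 316) = sqrt(400) = 20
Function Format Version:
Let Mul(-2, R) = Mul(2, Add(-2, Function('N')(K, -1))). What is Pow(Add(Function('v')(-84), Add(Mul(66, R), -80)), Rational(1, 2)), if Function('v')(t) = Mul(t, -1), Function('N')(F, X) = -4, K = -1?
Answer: 20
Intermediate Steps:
Function('v')(t) = Mul(-1, t)
R = 6 (R = Mul(Rational(-1, 2), Mul(2, Add(-2, -4))) = Mul(Rational(-1, 2), Mul(2, -6)) = Mul(Rational(-1, 2), -12) = 6)
Pow(Add(Function('v')(-84), Add(Mul(66, R), -80)), Rational(1, 2)) = Pow(Add(Mul(-1, -84), Add(Mul(66, 6), -80)), Rational(1, 2)) = Pow(Add(84, Add(396, -80)), Rational(1, 2)) = Pow(Add(84, 316), Rational(1, 2)) = Pow(400, Rational(1, 2)) = 20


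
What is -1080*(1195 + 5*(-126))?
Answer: -610200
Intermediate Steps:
-1080*(1195 + 5*(-126)) = -1080*(1195 - 630) = -1080*565 = -610200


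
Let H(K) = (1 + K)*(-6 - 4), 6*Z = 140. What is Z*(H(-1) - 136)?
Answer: -9520/3 ≈ -3173.3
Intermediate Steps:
Z = 70/3 (Z = (⅙)*140 = 70/3 ≈ 23.333)
H(K) = -10 - 10*K (H(K) = (1 + K)*(-10) = -10 - 10*K)
Z*(H(-1) - 136) = 70*((-10 - 10*(-1)) - 136)/3 = 70*((-10 + 10) - 136)/3 = 70*(0 - 136)/3 = (70/3)*(-136) = -9520/3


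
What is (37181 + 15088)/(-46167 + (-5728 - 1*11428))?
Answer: -52269/63323 ≈ -0.82543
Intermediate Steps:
(37181 + 15088)/(-46167 + (-5728 - 1*11428)) = 52269/(-46167 + (-5728 - 11428)) = 52269/(-46167 - 17156) = 52269/(-63323) = 52269*(-1/63323) = -52269/63323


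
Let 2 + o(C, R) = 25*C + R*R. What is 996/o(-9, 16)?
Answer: 996/29 ≈ 34.345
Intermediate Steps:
o(C, R) = -2 + R**2 + 25*C (o(C, R) = -2 + (25*C + R*R) = -2 + (25*C + R**2) = -2 + (R**2 + 25*C) = -2 + R**2 + 25*C)
996/o(-9, 16) = 996/(-2 + 16**2 + 25*(-9)) = 996/(-2 + 256 - 225) = 996/29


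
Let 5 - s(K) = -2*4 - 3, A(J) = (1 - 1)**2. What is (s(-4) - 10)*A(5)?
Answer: 0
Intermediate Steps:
A(J) = 0 (A(J) = 0**2 = 0)
s(K) = 16 (s(K) = 5 - (-2*4 - 3) = 5 - (-8 - 3) = 5 - 1*(-11) = 5 + 11 = 16)
(s(-4) - 10)*A(5) = (16 - 10)*0 = 6*0 = 0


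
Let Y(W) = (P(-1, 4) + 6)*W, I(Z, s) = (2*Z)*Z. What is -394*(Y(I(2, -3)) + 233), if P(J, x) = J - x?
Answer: -94954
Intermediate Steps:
I(Z, s) = 2*Z²
Y(W) = W (Y(W) = ((-1 - 1*4) + 6)*W = ((-1 - 4) + 6)*W = (-5 + 6)*W = 1*W = W)
-394*(Y(I(2, -3)) + 233) = -394*(2*2² + 233) = -394*(2*4 + 233) = -394*(8 + 233) = -394*241 = -94954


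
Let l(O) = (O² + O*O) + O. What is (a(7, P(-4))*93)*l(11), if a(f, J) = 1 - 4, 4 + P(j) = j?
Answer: -70587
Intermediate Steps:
P(j) = -4 + j
a(f, J) = -3
l(O) = O + 2*O² (l(O) = (O² + O²) + O = 2*O² + O = O + 2*O²)
(a(7, P(-4))*93)*l(11) = (-3*93)*(11*(1 + 2*11)) = -3069*(1 + 22) = -3069*23 = -279*253 = -70587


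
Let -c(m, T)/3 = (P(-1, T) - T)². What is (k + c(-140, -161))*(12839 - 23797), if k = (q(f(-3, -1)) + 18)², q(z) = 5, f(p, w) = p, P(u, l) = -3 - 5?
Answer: 763750684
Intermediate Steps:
P(u, l) = -8
k = 529 (k = (5 + 18)² = 23² = 529)
c(m, T) = -3*(-8 - T)²
(k + c(-140, -161))*(12839 - 23797) = (529 - 3*(8 - 161)²)*(12839 - 23797) = (529 - 3*(-153)²)*(-10958) = (529 - 3*23409)*(-10958) = (529 - 70227)*(-10958) = -69698*(-10958) = 763750684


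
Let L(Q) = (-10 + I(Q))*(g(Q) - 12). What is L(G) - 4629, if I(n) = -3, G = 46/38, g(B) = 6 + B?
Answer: -86768/19 ≈ -4566.7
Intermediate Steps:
G = 23/19 (G = 46*(1/38) = 23/19 ≈ 1.2105)
L(Q) = 78 - 13*Q (L(Q) = (-10 - 3)*((6 + Q) - 12) = -13*(-6 + Q) = 78 - 13*Q)
L(G) - 4629 = (78 - 13*23/19) - 4629 = (78 - 299/19) - 4629 = 1183/19 - 4629 = -86768/19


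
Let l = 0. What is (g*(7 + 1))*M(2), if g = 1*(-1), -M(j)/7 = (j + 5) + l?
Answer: 392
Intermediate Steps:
M(j) = -35 - 7*j (M(j) = -7*((j + 5) + 0) = -7*((5 + j) + 0) = -7*(5 + j) = -35 - 7*j)
g = -1
(g*(7 + 1))*M(2) = (-(7 + 1))*(-35 - 7*2) = (-1*8)*(-35 - 14) = -8*(-49) = 392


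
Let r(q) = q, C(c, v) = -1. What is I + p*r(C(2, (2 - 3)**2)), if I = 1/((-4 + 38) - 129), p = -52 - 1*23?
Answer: 7124/95 ≈ 74.990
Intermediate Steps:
p = -75 (p = -52 - 23 = -75)
I = -1/95 (I = 1/(34 - 129) = 1/(-95) = -1/95 ≈ -0.010526)
I + p*r(C(2, (2 - 3)**2)) = -1/95 - 75*(-1) = -1/95 + 75 = 7124/95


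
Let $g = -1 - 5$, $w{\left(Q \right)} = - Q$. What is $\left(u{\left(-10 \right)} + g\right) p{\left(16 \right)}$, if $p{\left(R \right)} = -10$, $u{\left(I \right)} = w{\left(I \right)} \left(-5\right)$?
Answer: $560$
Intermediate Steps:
$u{\left(I \right)} = 5 I$ ($u{\left(I \right)} = - I \left(-5\right) = 5 I$)
$g = -6$ ($g = -1 - 5 = -6$)
$\left(u{\left(-10 \right)} + g\right) p{\left(16 \right)} = \left(5 \left(-10\right) - 6\right) \left(-10\right) = \left(-50 - 6\right) \left(-10\right) = \left(-56\right) \left(-10\right) = 560$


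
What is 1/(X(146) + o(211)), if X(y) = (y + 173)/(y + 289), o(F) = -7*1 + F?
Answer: 15/3071 ≈ 0.0048844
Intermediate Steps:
o(F) = -7 + F
X(y) = (173 + y)/(289 + y)
1/(X(146) + o(211)) = 1/((173 + 146)/(289 + 146) + (-7 + 211)) = 1/(319/435 + 204) = 1/((1/435)*319 + 204) = 1/(11/15 + 204) = 1/(3071/15) = 15/3071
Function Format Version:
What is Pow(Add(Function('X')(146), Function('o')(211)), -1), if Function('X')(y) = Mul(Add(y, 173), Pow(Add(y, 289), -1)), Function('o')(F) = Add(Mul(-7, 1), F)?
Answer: Rational(15, 3071) ≈ 0.0048844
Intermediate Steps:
Function('o')(F) = Add(-7, F)
Function('X')(y) = Mul(Pow(Add(289, y), -1), Add(173, y)) (Function('X')(y) = Mul(Add(173, y), Pow(Add(289, y), -1)) = Mul(Pow(Add(289, y), -1), Add(173, y)))
Pow(Add(Function('X')(146), Function('o')(211)), -1) = Pow(Add(Mul(Pow(Add(289, 146), -1), Add(173, 146)), Add(-7, 211)), -1) = Pow(Add(Mul(Pow(435, -1), 319), 204), -1) = Pow(Add(Mul(Rational(1, 435), 319), 204), -1) = Pow(Add(Rational(11, 15), 204), -1) = Pow(Rational(3071, 15), -1) = Rational(15, 3071)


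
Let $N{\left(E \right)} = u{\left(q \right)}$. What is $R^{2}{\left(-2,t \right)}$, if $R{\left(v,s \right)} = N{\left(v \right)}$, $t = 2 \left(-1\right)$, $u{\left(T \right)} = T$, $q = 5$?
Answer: $25$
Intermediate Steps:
$t = -2$
$N{\left(E \right)} = 5$
$R{\left(v,s \right)} = 5$
$R^{2}{\left(-2,t \right)} = 5^{2} = 25$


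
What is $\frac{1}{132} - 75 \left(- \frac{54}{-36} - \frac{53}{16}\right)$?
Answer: $\frac{71779}{528} \approx 135.95$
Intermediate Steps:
$\frac{1}{132} - 75 \left(- \frac{54}{-36} - \frac{53}{16}\right) = \frac{1}{132} - 75 \left(\left(-54\right) \left(- \frac{1}{36}\right) - \frac{53}{16}\right) = \frac{1}{132} - 75 \left(\frac{3}{2} - \frac{53}{16}\right) = \frac{1}{132} - - \frac{2175}{16} = \frac{1}{132} + \frac{2175}{16} = \frac{71779}{528}$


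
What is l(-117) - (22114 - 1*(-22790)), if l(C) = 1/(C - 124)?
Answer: -10821865/241 ≈ -44904.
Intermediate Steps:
l(C) = 1/(-124 + C)
l(-117) - (22114 - 1*(-22790)) = 1/(-124 - 117) - (22114 - 1*(-22790)) = 1/(-241) - (22114 + 22790) = -1/241 - 1*44904 = -1/241 - 44904 = -10821865/241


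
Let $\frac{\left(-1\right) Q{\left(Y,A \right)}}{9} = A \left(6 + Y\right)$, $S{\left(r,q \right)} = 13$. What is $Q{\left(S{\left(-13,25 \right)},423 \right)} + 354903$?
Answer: $282570$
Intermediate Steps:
$Q{\left(Y,A \right)} = - 9 A \left(6 + Y\right)$
$Q{\left(S{\left(-13,25 \right)},423 \right)} + 354903 = \left(-9\right) 423 \left(6 + 13\right) + 354903 = \left(-9\right) 423 \cdot 19 + 354903 = -72333 + 354903 = 282570$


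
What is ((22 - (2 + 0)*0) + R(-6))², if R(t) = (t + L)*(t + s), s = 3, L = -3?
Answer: 2401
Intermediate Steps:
R(t) = (-3 + t)*(3 + t) (R(t) = (t - 3)*(t + 3) = (-3 + t)*(3 + t))
((22 - (2 + 0)*0) + R(-6))² = ((22 - (2 + 0)*0) + (-9 + (-6)²))² = ((22 - 2*0) + (-9 + 36))² = ((22 - 1*0) + 27)² = ((22 + 0) + 27)² = (22 + 27)² = 49² = 2401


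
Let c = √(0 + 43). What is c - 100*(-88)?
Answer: 8800 + √43 ≈ 8806.6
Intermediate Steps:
c = √43 ≈ 6.5574
c - 100*(-88) = √43 - 100*(-88) = √43 + 8800 = 8800 + √43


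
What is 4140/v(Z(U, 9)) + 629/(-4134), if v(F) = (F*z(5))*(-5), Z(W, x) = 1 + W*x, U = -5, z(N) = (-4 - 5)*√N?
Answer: -629/4134 - 23*√5/55 ≈ -1.0872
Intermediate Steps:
z(N) = -9*√N
v(F) = 45*F*√5 (v(F) = (F*(-9*√5))*(-5) = -9*F*√5*(-5) = 45*F*√5)
4140/v(Z(U, 9)) + 629/(-4134) = 4140/((45*(1 - 5*9)*√5)) + 629/(-4134) = 4140/((45*(1 - 45)*√5)) + 629*(-1/4134) = 4140/((45*(-44)*√5)) - 629/4134 = 4140/((-1980*√5)) - 629/4134 = 4140*(-√5/9900) - 629/4134 = -23*√5/55 - 629/4134 = -629/4134 - 23*√5/55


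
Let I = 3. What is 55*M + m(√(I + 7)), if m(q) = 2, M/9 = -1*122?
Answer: -60388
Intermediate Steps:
M = -1098 (M = 9*(-1*122) = 9*(-122) = -1098)
55*M + m(√(I + 7)) = 55*(-1098) + 2 = -60390 + 2 = -60388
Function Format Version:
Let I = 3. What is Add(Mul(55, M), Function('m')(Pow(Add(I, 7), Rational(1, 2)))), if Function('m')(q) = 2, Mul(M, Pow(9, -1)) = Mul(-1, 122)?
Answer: -60388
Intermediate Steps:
M = -1098 (M = Mul(9, Mul(-1, 122)) = Mul(9, -122) = -1098)
Add(Mul(55, M), Function('m')(Pow(Add(I, 7), Rational(1, 2)))) = Add(Mul(55, -1098), 2) = Add(-60390, 2) = -60388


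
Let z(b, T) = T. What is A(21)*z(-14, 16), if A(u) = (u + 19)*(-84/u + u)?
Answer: 10880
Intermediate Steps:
A(u) = (19 + u)*(u - 84/u)
A(21)*z(-14, 16) = (-84 + 21² - 1596/21 + 19*21)*16 = (-84 + 441 - 1596*1/21 + 399)*16 = (-84 + 441 - 76 + 399)*16 = 680*16 = 10880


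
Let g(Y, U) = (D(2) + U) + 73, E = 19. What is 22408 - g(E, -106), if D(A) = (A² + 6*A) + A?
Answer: 22423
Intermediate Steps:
D(A) = A² + 7*A
g(Y, U) = 91 + U (g(Y, U) = (2*(7 + 2) + U) + 73 = (2*9 + U) + 73 = (18 + U) + 73 = 91 + U)
22408 - g(E, -106) = 22408 - (91 - 106) = 22408 - 1*(-15) = 22408 + 15 = 22423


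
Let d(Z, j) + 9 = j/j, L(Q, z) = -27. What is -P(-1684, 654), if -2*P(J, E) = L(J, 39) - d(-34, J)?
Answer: -19/2 ≈ -9.5000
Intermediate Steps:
d(Z, j) = -8 (d(Z, j) = -9 + j/j = -9 + 1 = -8)
P(J, E) = 19/2 (P(J, E) = -(-27 - 1*(-8))/2 = -(-27 + 8)/2 = -1/2*(-19) = 19/2)
-P(-1684, 654) = -1*19/2 = -19/2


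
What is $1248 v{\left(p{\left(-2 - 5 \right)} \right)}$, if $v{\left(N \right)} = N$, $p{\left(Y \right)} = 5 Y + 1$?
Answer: $-42432$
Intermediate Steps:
$p{\left(Y \right)} = 1 + 5 Y$
$1248 v{\left(p{\left(-2 - 5 \right)} \right)} = 1248 \left(1 + 5 \left(-2 - 5\right)\right) = 1248 \left(1 + 5 \left(-7\right)\right) = 1248 \left(1 - 35\right) = 1248 \left(-34\right) = -42432$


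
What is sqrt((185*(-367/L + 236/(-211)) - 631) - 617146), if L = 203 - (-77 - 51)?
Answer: I*sqrt(3015381037758842)/69841 ≈ 786.25*I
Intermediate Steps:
L = 331 (L = 203 - 1*(-128) = 203 + 128 = 331)
sqrt((185*(-367/L + 236/(-211)) - 631) - 617146) = sqrt((185*(-367/331 + 236/(-211)) - 631) - 617146) = sqrt((185*(-367*1/331 + 236*(-1/211)) - 631) - 617146) = sqrt((185*(-367/331 - 236/211) - 631) - 617146) = sqrt((185*(-155553/69841) - 631) - 617146) = sqrt((-28777305/69841 - 631) - 617146) = sqrt(-72846976/69841 - 617146) = sqrt(-43174940762/69841) = I*sqrt(3015381037758842)/69841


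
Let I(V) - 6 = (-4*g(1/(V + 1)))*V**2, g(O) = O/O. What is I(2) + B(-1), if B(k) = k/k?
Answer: -9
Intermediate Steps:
g(O) = 1
B(k) = 1
I(V) = 6 - 4*V**2 (I(V) = 6 + (-4*1)*V**2 = 6 - 4*V**2)
I(2) + B(-1) = (6 - 4*2**2) + 1 = (6 - 4*4) + 1 = (6 - 16) + 1 = -10 + 1 = -9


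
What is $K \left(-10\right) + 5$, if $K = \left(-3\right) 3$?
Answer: $95$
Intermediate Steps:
$K = -9$
$K \left(-10\right) + 5 = \left(-9\right) \left(-10\right) + 5 = 90 + 5 = 95$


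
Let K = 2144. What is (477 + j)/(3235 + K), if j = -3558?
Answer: -1027/1793 ≈ -0.57278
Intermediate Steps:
(477 + j)/(3235 + K) = (477 - 3558)/(3235 + 2144) = -3081/5379 = -3081*1/5379 = -1027/1793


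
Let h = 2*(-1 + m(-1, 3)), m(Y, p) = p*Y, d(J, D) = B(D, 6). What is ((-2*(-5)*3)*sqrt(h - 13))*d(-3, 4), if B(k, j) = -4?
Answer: -120*I*sqrt(21) ≈ -549.91*I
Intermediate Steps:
d(J, D) = -4
m(Y, p) = Y*p
h = -8 (h = 2*(-1 - 1*3) = 2*(-1 - 3) = 2*(-4) = -8)
((-2*(-5)*3)*sqrt(h - 13))*d(-3, 4) = ((-2*(-5)*3)*sqrt(-8 - 13))*(-4) = ((10*3)*sqrt(-21))*(-4) = (30*(I*sqrt(21)))*(-4) = (30*I*sqrt(21))*(-4) = -120*I*sqrt(21)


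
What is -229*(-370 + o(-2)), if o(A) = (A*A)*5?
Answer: 80150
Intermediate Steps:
o(A) = 5*A² (o(A) = A²*5 = 5*A²)
-229*(-370 + o(-2)) = -229*(-370 + 5*(-2)²) = -229*(-370 + 5*4) = -229*(-370 + 20) = -229*(-350) = 80150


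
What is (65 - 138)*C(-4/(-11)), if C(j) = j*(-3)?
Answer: 876/11 ≈ 79.636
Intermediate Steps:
C(j) = -3*j
(65 - 138)*C(-4/(-11)) = (65 - 138)*(-(-12)/(-11)) = -(-219)*(-4*(-1/11)) = -(-219)*4/11 = -73*(-12/11) = 876/11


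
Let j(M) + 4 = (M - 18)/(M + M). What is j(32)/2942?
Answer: -121/94144 ≈ -0.0012853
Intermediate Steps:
j(M) = -4 + (-18 + M)/(2*M) (j(M) = -4 + (M - 18)/(M + M) = -4 + (-18 + M)/((2*M)) = -4 + (-18 + M)*(1/(2*M)) = -4 + (-18 + M)/(2*M))
j(32)/2942 = (-7/2 - 9/32)/2942 = (-7/2 - 9*1/32)*(1/2942) = (-7/2 - 9/32)*(1/2942) = -121/32*1/2942 = -121/94144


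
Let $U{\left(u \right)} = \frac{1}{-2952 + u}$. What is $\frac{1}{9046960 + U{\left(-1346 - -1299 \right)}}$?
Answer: $\frac{2999}{27131833039} \approx 1.1053 \cdot 10^{-7}$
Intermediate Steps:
$\frac{1}{9046960 + U{\left(-1346 - -1299 \right)}} = \frac{1}{9046960 + \frac{1}{-2952 - 47}} = \frac{1}{9046960 + \frac{1}{-2999}} = \frac{1}{9046960 - \frac{1}{2999}} = \frac{1}{\frac{27131833039}{2999}} = \frac{2999}{27131833039}$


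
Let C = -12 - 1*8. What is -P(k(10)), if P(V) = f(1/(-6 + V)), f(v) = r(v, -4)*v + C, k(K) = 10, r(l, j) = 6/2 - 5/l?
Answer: 97/4 ≈ 24.250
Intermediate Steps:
C = -20 (C = -12 - 8 = -20)
r(l, j) = 3 - 5/l (r(l, j) = 6*(½) - 5/l = 3 - 5/l)
f(v) = -20 + v*(3 - 5/v) (f(v) = (3 - 5/v)*v - 20 = v*(3 - 5/v) - 20 = -20 + v*(3 - 5/v))
P(V) = -25 + 3/(-6 + V)
-P(k(10)) = -(153 - 25*10)/(-6 + 10) = -(153 - 250)/4 = -(-97)/4 = -1*(-97/4) = 97/4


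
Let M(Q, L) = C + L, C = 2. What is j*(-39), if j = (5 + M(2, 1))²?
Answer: -2496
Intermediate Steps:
M(Q, L) = 2 + L
j = 64 (j = (5 + (2 + 1))² = (5 + 3)² = 8² = 64)
j*(-39) = 64*(-39) = -2496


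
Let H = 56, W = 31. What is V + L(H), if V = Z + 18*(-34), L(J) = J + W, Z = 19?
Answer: -506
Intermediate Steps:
L(J) = 31 + J (L(J) = J + 31 = 31 + J)
V = -593 (V = 19 + 18*(-34) = 19 - 612 = -593)
V + L(H) = -593 + (31 + 56) = -593 + 87 = -506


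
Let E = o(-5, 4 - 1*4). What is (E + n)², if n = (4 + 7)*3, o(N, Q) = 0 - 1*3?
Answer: 900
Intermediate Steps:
o(N, Q) = -3 (o(N, Q) = 0 - 3 = -3)
E = -3
n = 33 (n = 11*3 = 33)
(E + n)² = (-3 + 33)² = 30² = 900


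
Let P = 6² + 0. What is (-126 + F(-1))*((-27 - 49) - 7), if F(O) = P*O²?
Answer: 7470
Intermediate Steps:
P = 36 (P = 36 + 0 = 36)
F(O) = 36*O²
(-126 + F(-1))*((-27 - 49) - 7) = (-126 + 36*(-1)²)*((-27 - 49) - 7) = (-126 + 36*1)*(-76 - 7) = (-126 + 36)*(-83) = -90*(-83) = 7470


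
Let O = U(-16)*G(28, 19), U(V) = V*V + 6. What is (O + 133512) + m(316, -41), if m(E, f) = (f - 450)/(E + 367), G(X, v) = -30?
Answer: 85819825/683 ≈ 1.2565e+5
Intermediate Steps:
U(V) = 6 + V**2 (U(V) = V**2 + 6 = 6 + V**2)
m(E, f) = (-450 + f)/(367 + E)
O = -7860 (O = (6 + (-16)**2)*(-30) = (6 + 256)*(-30) = 262*(-30) = -7860)
(O + 133512) + m(316, -41) = (-7860 + 133512) + (-450 - 41)/(367 + 316) = 125652 - 491/683 = 85819825/683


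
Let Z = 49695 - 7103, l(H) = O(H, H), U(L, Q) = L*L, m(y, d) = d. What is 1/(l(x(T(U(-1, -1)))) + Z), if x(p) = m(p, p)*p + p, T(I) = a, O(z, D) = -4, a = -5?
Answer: 1/42588 ≈ 2.3481e-5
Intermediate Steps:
U(L, Q) = L**2
T(I) = -5
x(p) = p + p**2 (x(p) = p*p + p = p**2 + p = p + p**2)
l(H) = -4
Z = 42592
1/(l(x(T(U(-1, -1)))) + Z) = 1/(-4 + 42592) = 1/42588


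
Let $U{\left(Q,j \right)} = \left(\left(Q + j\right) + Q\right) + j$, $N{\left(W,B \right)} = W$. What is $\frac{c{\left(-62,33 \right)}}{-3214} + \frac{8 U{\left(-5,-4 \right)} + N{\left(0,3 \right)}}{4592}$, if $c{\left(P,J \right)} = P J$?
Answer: $\frac{279138}{461209} \approx 0.60523$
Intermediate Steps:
$U{\left(Q,j \right)} = 2 Q + 2 j$ ($U{\left(Q,j \right)} = \left(j + 2 Q\right) + j = 2 Q + 2 j$)
$c{\left(P,J \right)} = J P$
$\frac{c{\left(-62,33 \right)}}{-3214} + \frac{8 U{\left(-5,-4 \right)} + N{\left(0,3 \right)}}{4592} = \frac{33 \left(-62\right)}{-3214} + \frac{8 \left(2 \left(-5\right) + 2 \left(-4\right)\right) + 0}{4592} = \left(-2046\right) \left(- \frac{1}{3214}\right) + \left(8 \left(-10 - 8\right) + 0\right) \frac{1}{4592} = \frac{1023}{1607} + \left(8 \left(-18\right) + 0\right) \frac{1}{4592} = \frac{1023}{1607} + \left(-144 + 0\right) \frac{1}{4592} = \frac{1023}{1607} - \frac{9}{287} = \frac{279138}{461209}$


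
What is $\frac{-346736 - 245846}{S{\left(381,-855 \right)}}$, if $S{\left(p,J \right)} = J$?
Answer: $\frac{592582}{855} \approx 693.08$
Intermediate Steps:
$\frac{-346736 - 245846}{S{\left(381,-855 \right)}} = \frac{-346736 - 245846}{-855} = \left(-346736 - 245846\right) \left(- \frac{1}{855}\right) = \left(-592582\right) \left(- \frac{1}{855}\right) = \frac{592582}{855}$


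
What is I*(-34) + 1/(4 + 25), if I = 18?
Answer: -17747/29 ≈ -611.97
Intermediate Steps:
I*(-34) + 1/(4 + 25) = 18*(-34) + 1/(4 + 25) = -612 + 1/29 = -17747/29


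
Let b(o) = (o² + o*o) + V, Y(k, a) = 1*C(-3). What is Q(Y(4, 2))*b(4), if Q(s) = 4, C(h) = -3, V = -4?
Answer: 112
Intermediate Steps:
Y(k, a) = -3 (Y(k, a) = 1*(-3) = -3)
b(o) = -4 + 2*o² (b(o) = (o² + o*o) - 4 = (o² + o²) - 4 = 2*o² - 4 = -4 + 2*o²)
Q(Y(4, 2))*b(4) = 4*(-4 + 2*4²) = 4*(-4 + 2*16) = 4*(-4 + 32) = 4*28 = 112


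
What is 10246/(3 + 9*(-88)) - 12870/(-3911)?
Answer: -29917676/3085779 ≈ -9.6953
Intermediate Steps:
10246/(3 + 9*(-88)) - 12870/(-3911) = 10246/(3 - 792) - 12870*(-1/3911) = 10246/(-789) + 12870/3911 = 10246*(-1/789) + 12870/3911 = -10246/789 + 12870/3911 = -29917676/3085779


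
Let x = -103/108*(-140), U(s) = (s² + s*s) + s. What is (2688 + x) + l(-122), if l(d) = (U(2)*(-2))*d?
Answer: 142061/27 ≈ 5261.5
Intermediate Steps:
U(s) = s + 2*s² (U(s) = (s² + s²) + s = 2*s² + s = s + 2*s²)
l(d) = -20*d (l(d) = ((2*(1 + 2*2))*(-2))*d = ((2*(1 + 4))*(-2))*d = ((2*5)*(-2))*d = (10*(-2))*d = -20*d)
x = 3605/27 (x = -103*1/108*(-140) = -103/108*(-140) = 3605/27 ≈ 133.52)
(2688 + x) + l(-122) = (2688 + 3605/27) - 20*(-122) = 76181/27 + 2440 = 142061/27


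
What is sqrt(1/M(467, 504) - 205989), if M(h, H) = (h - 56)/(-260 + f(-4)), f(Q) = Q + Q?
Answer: I*sqrt(34795978017)/411 ≈ 453.86*I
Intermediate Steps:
f(Q) = 2*Q
M(h, H) = 14/67 - h/268 (M(h, H) = (h - 56)/(-260 + 2*(-4)) = (-56 + h)/(-260 - 8) = (-56 + h)/(-268) = (-56 + h)*(-1/268) = 14/67 - h/268)
sqrt(1/M(467, 504) - 205989) = sqrt(1/(14/67 - 1/268*467) - 205989) = sqrt(1/(14/67 - 467/268) - 205989) = sqrt(1/(-411/268) - 205989) = sqrt(-268/411 - 205989) = sqrt(-84661747/411) = I*sqrt(34795978017)/411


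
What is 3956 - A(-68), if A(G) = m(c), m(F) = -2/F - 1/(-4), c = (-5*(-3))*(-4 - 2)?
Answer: 712031/180 ≈ 3955.7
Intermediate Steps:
c = -90 (c = 15*(-6) = -90)
m(F) = ¼ - 2/F (m(F) = -2/F - 1*(-¼) = -2/F + ¼ = ¼ - 2/F)
A(G) = 49/180 (A(G) = (¼)*(-8 - 90)/(-90) = (¼)*(-1/90)*(-98) = 49/180)
3956 - A(-68) = 3956 - 1*49/180 = 3956 - 49/180 = 712031/180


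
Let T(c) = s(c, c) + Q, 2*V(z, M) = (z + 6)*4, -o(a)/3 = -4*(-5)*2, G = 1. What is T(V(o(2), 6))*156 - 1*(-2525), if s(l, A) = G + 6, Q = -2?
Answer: 3305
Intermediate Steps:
o(a) = -120 (o(a) = -3*(-4*(-5))*2 = -60*2 = -3*40 = -120)
V(z, M) = 12 + 2*z (V(z, M) = ((z + 6)*4)/2 = ((6 + z)*4)/2 = (24 + 4*z)/2 = 12 + 2*z)
s(l, A) = 7 (s(l, A) = 1 + 6 = 7)
T(c) = 5 (T(c) = 7 - 2 = 5)
T(V(o(2), 6))*156 - 1*(-2525) = 5*156 - 1*(-2525) = 780 + 2525 = 3305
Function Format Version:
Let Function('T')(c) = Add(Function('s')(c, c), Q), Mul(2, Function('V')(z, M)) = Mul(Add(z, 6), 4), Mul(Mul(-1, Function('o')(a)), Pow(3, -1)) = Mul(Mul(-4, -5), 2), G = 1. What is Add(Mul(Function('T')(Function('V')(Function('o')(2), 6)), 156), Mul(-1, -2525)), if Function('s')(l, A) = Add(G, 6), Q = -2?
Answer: 3305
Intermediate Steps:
Function('o')(a) = -120 (Function('o')(a) = Mul(-3, Mul(Mul(-4, -5), 2)) = Mul(-3, Mul(20, 2)) = Mul(-3, 40) = -120)
Function('V')(z, M) = Add(12, Mul(2, z)) (Function('V')(z, M) = Mul(Rational(1, 2), Mul(Add(z, 6), 4)) = Mul(Rational(1, 2), Mul(Add(6, z), 4)) = Mul(Rational(1, 2), Add(24, Mul(4, z))) = Add(12, Mul(2, z)))
Function('s')(l, A) = 7 (Function('s')(l, A) = Add(1, 6) = 7)
Function('T')(c) = 5 (Function('T')(c) = Add(7, -2) = 5)
Add(Mul(Function('T')(Function('V')(Function('o')(2), 6)), 156), Mul(-1, -2525)) = Add(Mul(5, 156), Mul(-1, -2525)) = Add(780, 2525) = 3305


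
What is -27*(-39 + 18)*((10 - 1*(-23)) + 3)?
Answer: 20412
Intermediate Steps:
-27*(-39 + 18)*((10 - 1*(-23)) + 3) = -(-567)*((10 + 23) + 3) = -(-567)*(33 + 3) = -(-567)*36 = -27*(-756) = 20412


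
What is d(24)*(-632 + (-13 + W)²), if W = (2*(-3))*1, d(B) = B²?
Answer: -156096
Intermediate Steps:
W = -6 (W = -6*1 = -6)
d(24)*(-632 + (-13 + W)²) = 24²*(-632 + (-13 - 6)²) = 576*(-632 + (-19)²) = 576*(-632 + 361) = 576*(-271) = -156096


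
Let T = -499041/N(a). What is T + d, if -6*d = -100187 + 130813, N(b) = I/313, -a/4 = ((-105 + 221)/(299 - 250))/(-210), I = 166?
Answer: -471141457/498 ≈ -9.4607e+5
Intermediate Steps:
a = 232/5145 (a = -4*(-105 + 221)/(299 - 250)/(-210) = -4*116/49*(-1)/210 = -4*116*(1/49)*(-1)/210 = -464*(-1)/(49*210) = -4*(-58/5145) = 232/5145 ≈ 0.045092)
N(b) = 166/313
T = -156199833/166 (T = -499041/166/313 = -499041*313/166 = -156199833/166 ≈ -9.4096e+5)
d = -15313/3 (d = -(-100187 + 130813)/6 = -1/6*30626 = -15313/3 ≈ -5104.3)
T + d = -156199833/166 - 15313/3 = -471141457/498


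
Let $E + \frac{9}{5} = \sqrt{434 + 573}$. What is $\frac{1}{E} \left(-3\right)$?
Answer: $- \frac{135}{25094} - \frac{75 \sqrt{1007}}{25094} \approx -0.10022$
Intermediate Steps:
$E = - \frac{9}{5} + \sqrt{1007}$ ($E = - \frac{9}{5} + \sqrt{434 + 573} = - \frac{9}{5} + \sqrt{1007} \approx 29.933$)
$\frac{1}{E} \left(-3\right) = \frac{1}{- \frac{9}{5} + \sqrt{1007}} \left(-3\right) = - \frac{3}{- \frac{9}{5} + \sqrt{1007}}$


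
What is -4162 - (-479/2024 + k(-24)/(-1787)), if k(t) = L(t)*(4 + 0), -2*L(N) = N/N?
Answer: -15052635931/3616888 ≈ -4161.8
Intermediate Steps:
L(N) = -½ (L(N) = -N/(2*N) = -½*1 = -½)
k(t) = -2 (k(t) = -(4 + 0)/2 = -½*4 = -2)
-4162 - (-479/2024 + k(-24)/(-1787)) = -4162 - (-479/2024 - 2/(-1787)) = -4162 - (-479*1/2024 - 2*(-1/1787)) = -4162 - (-479/2024 + 2/1787) = -4162 - 1*(-851925/3616888) = -4162 + 851925/3616888 = -15052635931/3616888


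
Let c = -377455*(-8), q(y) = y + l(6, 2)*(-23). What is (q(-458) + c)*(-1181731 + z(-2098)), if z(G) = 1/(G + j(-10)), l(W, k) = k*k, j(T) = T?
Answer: -121303576371555/34 ≈ -3.5678e+12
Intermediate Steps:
l(W, k) = k²
z(G) = 1/(-10 + G) (z(G) = 1/(G - 10) = 1/(-10 + G))
q(y) = -92 + y (q(y) = y + 2²*(-23) = y + 4*(-23) = y - 92 = -92 + y)
c = 3019640
(q(-458) + c)*(-1181731 + z(-2098)) = ((-92 - 458) + 3019640)*(-1181731 + 1/(-10 - 2098)) = (-550 + 3019640)*(-1181731 + 1/(-2108)) = 3019090*(-1181731 - 1/2108) = 3019090*(-2491088949/2108) = -121303576371555/34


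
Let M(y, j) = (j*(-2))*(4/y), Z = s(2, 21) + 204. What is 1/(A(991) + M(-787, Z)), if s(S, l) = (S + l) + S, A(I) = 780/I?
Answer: 779917/2429372 ≈ 0.32104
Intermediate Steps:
s(S, l) = l + 2*S
Z = 229 (Z = (21 + 2*2) + 204 = (21 + 4) + 204 = 25 + 204 = 229)
M(y, j) = -8*j/y (M(y, j) = (-2*j)*(4/y) = -8*j/y)
1/(A(991) + M(-787, Z)) = 1/(780/991 - 8*229/(-787)) = 1/(780*(1/991) - 8*229*(-1/787)) = 1/(780/991 + 1832/787) = 1/(2429372/779917) = 779917/2429372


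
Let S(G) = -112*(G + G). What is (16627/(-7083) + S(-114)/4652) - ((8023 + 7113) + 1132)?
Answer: -133982241101/8237529 ≈ -16265.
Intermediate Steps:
S(G) = -224*G
(16627/(-7083) + S(-114)/4652) - ((8023 + 7113) + 1132) = (16627/(-7083) - 224*(-114)/4652) - ((8023 + 7113) + 1132) = (16627*(-1/7083) + 25536*(1/4652)) - (15136 + 1132) = (-16627/7083 + 6384/1163) - 1*16268 = 25880671/8237529 - 16268 = -133982241101/8237529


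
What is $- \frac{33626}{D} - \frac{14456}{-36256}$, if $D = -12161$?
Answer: $\frac{174367959}{55113652} \approx 3.1638$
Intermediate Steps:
$- \frac{33626}{D} - \frac{14456}{-36256} = - \frac{33626}{-12161} - \frac{14456}{-36256} = \left(-33626\right) \left(- \frac{1}{12161}\right) - - \frac{1807}{4532} = \frac{33626}{12161} + \frac{1807}{4532} = \frac{174367959}{55113652}$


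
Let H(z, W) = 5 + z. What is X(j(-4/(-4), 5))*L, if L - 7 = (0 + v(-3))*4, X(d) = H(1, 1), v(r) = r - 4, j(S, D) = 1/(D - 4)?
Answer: -126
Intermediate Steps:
j(S, D) = 1/(-4 + D)
v(r) = -4 + r
X(d) = 6 (X(d) = 5 + 1 = 6)
L = -21 (L = 7 + (0 + (-4 - 3))*4 = 7 + (0 - 7)*4 = 7 - 7*4 = 7 - 28 = -21)
X(j(-4/(-4), 5))*L = 6*(-21) = -126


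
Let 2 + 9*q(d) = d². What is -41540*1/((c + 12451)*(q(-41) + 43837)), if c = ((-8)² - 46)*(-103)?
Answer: -93465/1049664641 ≈ -8.9043e-5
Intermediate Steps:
q(d) = -2/9 + d²/9
c = -1854 (c = (64 - 46)*(-103) = 18*(-103) = -1854)
-41540*1/((c + 12451)*(q(-41) + 43837)) = -41540*1/((-1854 + 12451)*((-2/9 + (⅑)*(-41)²) + 43837)) = -41540*1/(10597*((-2/9 + (⅑)*1681) + 43837)) = -41540*1/(10597*((-2/9 + 1681/9) + 43837)) = -41540*1/(10597*(1679/9 + 43837)) = -41540/((396212/9)*10597) = -41540/4198658564/9 = -41540*9/4198658564 = -93465/1049664641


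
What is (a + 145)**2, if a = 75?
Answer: 48400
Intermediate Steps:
(a + 145)**2 = (75 + 145)**2 = 220**2 = 48400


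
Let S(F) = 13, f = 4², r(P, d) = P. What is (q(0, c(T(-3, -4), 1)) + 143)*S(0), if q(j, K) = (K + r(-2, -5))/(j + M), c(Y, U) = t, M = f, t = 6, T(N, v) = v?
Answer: 7449/4 ≈ 1862.3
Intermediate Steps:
f = 16
M = 16
c(Y, U) = 6
q(j, K) = (-2 + K)/(16 + j) (q(j, K) = (K - 2)/(j + 16) = (-2 + K)/(16 + j))
(q(0, c(T(-3, -4), 1)) + 143)*S(0) = ((-2 + 6)/(16 + 0) + 143)*13 = (4/16 + 143)*13 = ((1/16)*4 + 143)*13 = (¼ + 143)*13 = (573/4)*13 = 7449/4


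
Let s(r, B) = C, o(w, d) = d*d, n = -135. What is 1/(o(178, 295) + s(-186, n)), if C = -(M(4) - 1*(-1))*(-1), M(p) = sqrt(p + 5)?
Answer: 1/87029 ≈ 1.1490e-5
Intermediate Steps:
M(p) = sqrt(5 + p)
o(w, d) = d**2
C = 4 (C = -(sqrt(5 + 4) - 1*(-1))*(-1) = -(sqrt(9) + 1)*(-1) = -(3 + 1)*(-1) = -1*4*(-1) = -4*(-1) = 4)
s(r, B) = 4
1/(o(178, 295) + s(-186, n)) = 1/(295**2 + 4) = 1/(87025 + 4) = 1/87029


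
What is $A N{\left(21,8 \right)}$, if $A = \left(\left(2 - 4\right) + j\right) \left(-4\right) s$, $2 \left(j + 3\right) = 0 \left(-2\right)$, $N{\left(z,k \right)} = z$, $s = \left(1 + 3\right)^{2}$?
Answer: $6720$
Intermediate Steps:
$s = 16$ ($s = 4^{2} = 16$)
$j = -3$ ($j = -3 + \frac{0 \left(-2\right)}{2} = -3 + \frac{1}{2} \cdot 0 = -3 + 0 = -3$)
$A = 320$ ($A = \left(\left(2 - 4\right) - 3\right) \left(-4\right) 16 = \left(-2 - 3\right) \left(-4\right) 16 = \left(-5\right) \left(-4\right) 16 = 20 \cdot 16 = 320$)
$A N{\left(21,8 \right)} = 320 \cdot 21 = 6720$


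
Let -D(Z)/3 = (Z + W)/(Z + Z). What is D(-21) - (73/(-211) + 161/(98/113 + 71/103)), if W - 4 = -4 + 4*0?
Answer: -799599917/7645374 ≈ -104.59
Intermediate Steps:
W = 0 (W = 4 + (-4 + 4*0) = 4 + (-4 + 0) = 4 - 4 = 0)
D(Z) = -3/2 (D(Z) = -3*(Z + 0)/(Z + Z) = -3*Z/(2*Z) = -3*Z*1/(2*Z) = -3*1/2 = -3/2)
D(-21) - (73/(-211) + 161/(98/113 + 71/103)) = -3/2 - (73/(-211) + 161/(98/113 + 71/103)) = -3/2 - (73*(-1/211) + 161/(98*(1/113) + 71*(1/103))) = -3/2 - (-73/211 + 161/(98/113 + 71/103)) = -3/2 - (-73/211 + 161/(18117/11639)) = -3/2 - (-73/211 + 161*(11639/18117)) = -3/2 - (-73/211 + 1873879/18117) = -3/2 - 1*394065928/3822687 = -3/2 - 394065928/3822687 = -799599917/7645374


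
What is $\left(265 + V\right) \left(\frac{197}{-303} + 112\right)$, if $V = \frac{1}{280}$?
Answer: $\frac{2503467539}{84840} \approx 29508.0$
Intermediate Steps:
$V = \frac{1}{280} \approx 0.0035714$
$\left(265 + V\right) \left(\frac{197}{-303} + 112\right) = \left(265 + \frac{1}{280}\right) \left(\frac{197}{-303} + 112\right) = \frac{74201 \left(197 \left(- \frac{1}{303}\right) + 112\right)}{280} = \frac{74201 \left(- \frac{197}{303} + 112\right)}{280} = \frac{74201}{280} \cdot \frac{33739}{303} = \frac{2503467539}{84840}$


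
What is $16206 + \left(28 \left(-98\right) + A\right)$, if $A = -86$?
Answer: $13376$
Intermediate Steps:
$16206 + \left(28 \left(-98\right) + A\right) = 16206 + \left(28 \left(-98\right) - 86\right) = 16206 - 2830 = 13376$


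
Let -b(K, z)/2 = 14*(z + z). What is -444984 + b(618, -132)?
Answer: -437592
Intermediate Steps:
b(K, z) = -56*z (b(K, z) = -28*(z + z) = -28*2*z = -56*z)
-444984 + b(618, -132) = -444984 - 56*(-132) = -444984 + 7392 = -437592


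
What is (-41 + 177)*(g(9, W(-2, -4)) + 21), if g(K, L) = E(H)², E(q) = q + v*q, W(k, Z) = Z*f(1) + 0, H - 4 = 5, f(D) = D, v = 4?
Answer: 278256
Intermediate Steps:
H = 9 (H = 4 + 5 = 9)
W(k, Z) = Z (W(k, Z) = Z*1 + 0 = Z + 0 = Z)
E(q) = 5*q (E(q) = q + 4*q = 5*q)
g(K, L) = 2025 (g(K, L) = (5*9)² = 45² = 2025)
(-41 + 177)*(g(9, W(-2, -4)) + 21) = (-41 + 177)*(2025 + 21) = 136*2046 = 278256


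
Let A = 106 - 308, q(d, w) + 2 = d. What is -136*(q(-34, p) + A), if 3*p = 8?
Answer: 32368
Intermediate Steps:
p = 8/3 (p = (1/3)*8 = 8/3 ≈ 2.6667)
q(d, w) = -2 + d
A = -202
-136*(q(-34, p) + A) = -136*((-2 - 34) - 202) = -136*(-36 - 202) = -136*(-238) = 32368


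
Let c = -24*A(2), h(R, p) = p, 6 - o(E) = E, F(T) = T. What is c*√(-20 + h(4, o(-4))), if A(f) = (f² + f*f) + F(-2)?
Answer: -144*I*√10 ≈ -455.37*I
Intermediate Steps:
o(E) = 6 - E
A(f) = -2 + 2*f² (A(f) = (f² + f*f) - 2 = (f² + f²) - 2 = 2*f² - 2 = -2 + 2*f²)
c = -144 (c = -24*(-2 + 2*2²) = -24*(-2 + 2*4) = -24*(-2 + 8) = -24*6 = -144)
c*√(-20 + h(4, o(-4))) = -144*√(-20 + (6 - 1*(-4))) = -144*√(-20 + (6 + 4)) = -144*√(-20 + 10) = -144*I*√10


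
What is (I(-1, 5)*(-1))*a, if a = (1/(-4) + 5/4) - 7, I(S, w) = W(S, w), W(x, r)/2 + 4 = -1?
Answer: -60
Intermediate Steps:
W(x, r) = -10 (W(x, r) = -8 + 2*(-1) = -8 - 2 = -10)
I(S, w) = -10
a = -6 (a = (1*(-¼) + 5*(¼)) - 7 = (-¼ + 5/4) - 7 = 1 - 7 = -6)
(I(-1, 5)*(-1))*a = -10*(-1)*(-6) = 10*(-6) = -60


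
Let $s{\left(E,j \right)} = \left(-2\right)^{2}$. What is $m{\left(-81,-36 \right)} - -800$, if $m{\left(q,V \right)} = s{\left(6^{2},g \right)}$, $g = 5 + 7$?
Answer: $804$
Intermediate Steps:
$g = 12$
$s{\left(E,j \right)} = 4$
$m{\left(q,V \right)} = 4$
$m{\left(-81,-36 \right)} - -800 = 4 - -800 = 4 + 800 = 804$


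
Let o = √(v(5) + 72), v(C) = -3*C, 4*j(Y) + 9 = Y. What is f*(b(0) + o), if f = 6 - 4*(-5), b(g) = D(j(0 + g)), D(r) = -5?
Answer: -130 + 26*√57 ≈ 66.296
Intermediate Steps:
j(Y) = -9/4 + Y/4
b(g) = -5
o = √57 (o = √(-3*5 + 72) = √(-15 + 72) = √57 ≈ 7.5498)
f = 26 (f = 6 + 20 = 26)
f*(b(0) + o) = 26*(-5 + √57) = -130 + 26*√57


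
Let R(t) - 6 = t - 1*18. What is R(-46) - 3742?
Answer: -3800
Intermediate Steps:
R(t) = -12 + t (R(t) = 6 + (t - 1*18) = 6 + (t - 18) = 6 + (-18 + t) = -12 + t)
R(-46) - 3742 = (-12 - 46) - 3742 = -58 - 3742 = -3800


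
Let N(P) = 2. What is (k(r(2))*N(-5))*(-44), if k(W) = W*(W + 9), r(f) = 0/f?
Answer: 0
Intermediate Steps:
r(f) = 0
k(W) = W*(9 + W)
(k(r(2))*N(-5))*(-44) = ((0*(9 + 0))*2)*(-44) = ((0*9)*2)*(-44) = (0*2)*(-44) = 0*(-44) = 0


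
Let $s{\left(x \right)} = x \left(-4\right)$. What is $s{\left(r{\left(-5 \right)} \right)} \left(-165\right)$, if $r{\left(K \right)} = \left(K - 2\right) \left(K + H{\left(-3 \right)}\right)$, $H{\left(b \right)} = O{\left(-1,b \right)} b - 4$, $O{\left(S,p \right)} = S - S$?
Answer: $41580$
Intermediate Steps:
$O{\left(S,p \right)} = 0$
$H{\left(b \right)} = -4$ ($H{\left(b \right)} = 0 b - 4 = 0 - 4 = -4$)
$r{\left(K \right)} = \left(-4 + K\right) \left(-2 + K\right)$ ($r{\left(K \right)} = \left(K - 2\right) \left(K - 4\right) = \left(-2 + K\right) \left(-4 + K\right) = \left(-4 + K\right) \left(-2 + K\right)$)
$s{\left(x \right)} = - 4 x$
$s{\left(r{\left(-5 \right)} \right)} \left(-165\right) = - 4 \left(8 + \left(-5\right)^{2} - -30\right) \left(-165\right) = - 4 \left(8 + 25 + 30\right) \left(-165\right) = \left(-4\right) 63 \left(-165\right) = \left(-252\right) \left(-165\right) = 41580$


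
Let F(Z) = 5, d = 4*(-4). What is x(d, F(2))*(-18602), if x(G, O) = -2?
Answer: 37204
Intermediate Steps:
d = -16
x(d, F(2))*(-18602) = -2*(-18602) = 37204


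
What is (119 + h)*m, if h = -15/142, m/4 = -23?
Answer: -776618/71 ≈ -10938.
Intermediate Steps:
m = -92 (m = 4*(-23) = -92)
h = -15/142 (h = -15*1/142 = -15/142 ≈ -0.10563)
(119 + h)*m = (119 - 15/142)*(-92) = (16883/142)*(-92) = -776618/71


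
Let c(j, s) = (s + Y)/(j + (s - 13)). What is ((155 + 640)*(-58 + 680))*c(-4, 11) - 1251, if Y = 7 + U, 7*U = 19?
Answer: -11958932/7 ≈ -1.7084e+6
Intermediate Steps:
U = 19/7 (U = (1/7)*19 = 19/7 ≈ 2.7143)
Y = 68/7 (Y = 7 + 19/7 = 68/7 ≈ 9.7143)
c(j, s) = (68/7 + s)/(-13 + j + s) (c(j, s) = (s + 68/7)/(j + (s - 13)) = (68/7 + s)/(j + (-13 + s)) = (68/7 + s)/(-13 + j + s))
((155 + 640)*(-58 + 680))*c(-4, 11) - 1251 = ((155 + 640)*(-58 + 680))*((68/7 + 11)/(-13 - 4 + 11)) - 1251 = (795*622)*((145/7)/(-6)) - 1251 = 494490*(-1/6*145/7) - 1251 = 494490*(-145/42) - 1251 = -11950175/7 - 1251 = -11958932/7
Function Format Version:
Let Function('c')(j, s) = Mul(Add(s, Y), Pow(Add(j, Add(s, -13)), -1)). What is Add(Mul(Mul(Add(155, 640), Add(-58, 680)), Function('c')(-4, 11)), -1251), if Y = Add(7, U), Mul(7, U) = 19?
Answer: Rational(-11958932, 7) ≈ -1.7084e+6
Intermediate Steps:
U = Rational(19, 7) (U = Mul(Rational(1, 7), 19) = Rational(19, 7) ≈ 2.7143)
Y = Rational(68, 7) (Y = Add(7, Rational(19, 7)) = Rational(68, 7) ≈ 9.7143)
Function('c')(j, s) = Mul(Pow(Add(-13, j, s), -1), Add(Rational(68, 7), s)) (Function('c')(j, s) = Mul(Add(s, Rational(68, 7)), Pow(Add(j, Add(s, -13)), -1)) = Mul(Add(Rational(68, 7), s), Pow(Add(j, Add(-13, s)), -1)) = Mul(Add(Rational(68, 7), s), Pow(Add(-13, j, s), -1)) = Mul(Pow(Add(-13, j, s), -1), Add(Rational(68, 7), s)))
Add(Mul(Mul(Add(155, 640), Add(-58, 680)), Function('c')(-4, 11)), -1251) = Add(Mul(Mul(Add(155, 640), Add(-58, 680)), Mul(Pow(Add(-13, -4, 11), -1), Add(Rational(68, 7), 11))), -1251) = Add(Mul(Mul(795, 622), Mul(Pow(-6, -1), Rational(145, 7))), -1251) = Add(Mul(494490, Mul(Rational(-1, 6), Rational(145, 7))), -1251) = Add(Mul(494490, Rational(-145, 42)), -1251) = Add(Rational(-11950175, 7), -1251) = Rational(-11958932, 7)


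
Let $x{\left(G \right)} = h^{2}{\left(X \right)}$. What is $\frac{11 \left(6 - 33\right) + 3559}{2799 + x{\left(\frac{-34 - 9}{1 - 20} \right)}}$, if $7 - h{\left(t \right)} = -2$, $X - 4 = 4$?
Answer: $\frac{1631}{1440} \approx 1.1326$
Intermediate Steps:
$X = 8$ ($X = 4 + 4 = 8$)
$h{\left(t \right)} = 9$ ($h{\left(t \right)} = 7 - -2 = 7 + 2 = 9$)
$x{\left(G \right)} = 81$ ($x{\left(G \right)} = 9^{2} = 81$)
$\frac{11 \left(6 - 33\right) + 3559}{2799 + x{\left(\frac{-34 - 9}{1 - 20} \right)}} = \frac{11 \left(6 - 33\right) + 3559}{2799 + 81} = \frac{11 \left(-27\right) + 3559}{2880} = \left(-297 + 3559\right) \frac{1}{2880} = 3262 \cdot \frac{1}{2880} = \frac{1631}{1440}$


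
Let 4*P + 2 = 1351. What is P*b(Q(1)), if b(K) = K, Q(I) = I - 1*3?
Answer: -1349/2 ≈ -674.50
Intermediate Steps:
Q(I) = -3 + I (Q(I) = I - 3 = -3 + I)
P = 1349/4 (P = -1/2 + (1/4)*1351 = -1/2 + 1351/4 = 1349/4 ≈ 337.25)
P*b(Q(1)) = 1349*(-3 + 1)/4 = (1349/4)*(-2) = -1349/2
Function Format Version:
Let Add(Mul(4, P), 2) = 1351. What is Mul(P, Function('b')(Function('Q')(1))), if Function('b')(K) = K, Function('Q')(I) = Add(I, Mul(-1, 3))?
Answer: Rational(-1349, 2) ≈ -674.50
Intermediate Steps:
Function('Q')(I) = Add(-3, I) (Function('Q')(I) = Add(I, -3) = Add(-3, I))
P = Rational(1349, 4) (P = Add(Rational(-1, 2), Mul(Rational(1, 4), 1351)) = Add(Rational(-1, 2), Rational(1351, 4)) = Rational(1349, 4) ≈ 337.25)
Mul(P, Function('b')(Function('Q')(1))) = Mul(Rational(1349, 4), Add(-3, 1)) = Mul(Rational(1349, 4), -2) = Rational(-1349, 2)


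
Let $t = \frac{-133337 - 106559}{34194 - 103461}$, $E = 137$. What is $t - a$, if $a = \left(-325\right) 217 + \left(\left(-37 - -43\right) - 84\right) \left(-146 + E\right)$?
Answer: $\frac{4836669637}{69267} \approx 69827.0$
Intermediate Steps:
$t = \frac{239896}{69267}$ ($t = - \frac{239896}{-69267} = \left(-239896\right) \left(- \frac{1}{69267}\right) = \frac{239896}{69267} \approx 3.4634$)
$a = -69823$ ($a = \left(-325\right) 217 + \left(\left(-37 - -43\right) - 84\right) \left(-146 + 137\right) = -70525 + \left(\left(-37 + 43\right) - 84\right) \left(-9\right) = -70525 + \left(6 - 84\right) \left(-9\right) = -70525 - -702 = -70525 + 702 = -69823$)
$t - a = \frac{239896}{69267} - -69823 = \frac{239896}{69267} + 69823 = \frac{4836669637}{69267}$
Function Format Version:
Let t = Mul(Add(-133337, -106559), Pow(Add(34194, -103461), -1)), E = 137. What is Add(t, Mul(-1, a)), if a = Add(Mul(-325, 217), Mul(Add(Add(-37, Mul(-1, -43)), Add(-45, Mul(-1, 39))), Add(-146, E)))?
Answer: Rational(4836669637, 69267) ≈ 69827.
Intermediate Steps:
t = Rational(239896, 69267) (t = Mul(-239896, Pow(-69267, -1)) = Mul(-239896, Rational(-1, 69267)) = Rational(239896, 69267) ≈ 3.4634)
a = -69823 (a = Add(Mul(-325, 217), Mul(Add(Add(-37, Mul(-1, -43)), Add(-45, Mul(-1, 39))), Add(-146, 137))) = Add(-70525, Mul(Add(Add(-37, 43), Add(-45, -39)), -9)) = Add(-70525, Mul(Add(6, -84), -9)) = Add(-70525, Mul(-78, -9)) = Add(-70525, 702) = -69823)
Add(t, Mul(-1, a)) = Add(Rational(239896, 69267), Mul(-1, -69823)) = Add(Rational(239896, 69267), 69823) = Rational(4836669637, 69267)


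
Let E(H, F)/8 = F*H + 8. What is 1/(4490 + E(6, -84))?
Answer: 1/522 ≈ 0.0019157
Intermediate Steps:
E(H, F) = 64 + 8*F*H (E(H, F) = 8*(F*H + 8) = 8*(8 + F*H) = 64 + 8*F*H)
1/(4490 + E(6, -84)) = 1/(4490 + (64 + 8*(-84)*6)) = 1/(4490 + (64 - 4032)) = 1/(4490 - 3968) = 1/522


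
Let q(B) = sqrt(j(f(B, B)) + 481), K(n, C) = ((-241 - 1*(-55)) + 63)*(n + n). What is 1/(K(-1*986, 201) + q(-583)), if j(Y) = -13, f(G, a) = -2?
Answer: 20213/4902784389 - sqrt(13)/9805568778 ≈ 4.1224e-6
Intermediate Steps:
K(n, C) = -246*n (K(n, C) = ((-241 + 55) + 63)*(2*n) = (-186 + 63)*(2*n) = -246*n)
q(B) = 6*sqrt(13) (q(B) = sqrt(-13 + 481) = sqrt(468) = 6*sqrt(13))
1/(K(-1*986, 201) + q(-583)) = 1/(-(-246)*986 + 6*sqrt(13)) = 1/(-246*(-986) + 6*sqrt(13)) = 1/(242556 + 6*sqrt(13))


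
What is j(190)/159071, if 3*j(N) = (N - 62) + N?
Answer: 106/159071 ≈ 0.00066637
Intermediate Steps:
j(N) = -62/3 + 2*N/3 (j(N) = ((N - 62) + N)/3 = ((-62 + N) + N)/3 = (-62 + 2*N)/3 = -62/3 + 2*N/3)
j(190)/159071 = (-62/3 + (⅔)*190)/159071 = (-62/3 + 380/3)*(1/159071) = 106*(1/159071) = 106/159071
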